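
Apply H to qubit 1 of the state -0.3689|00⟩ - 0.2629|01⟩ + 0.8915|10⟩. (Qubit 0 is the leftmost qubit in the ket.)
-0.4468|00⟩ - 0.07495|01⟩ + 0.6304|10⟩ + 0.6304|11⟩

H on qubit 1 mixes each pair of kets that differ only in qubit 1: amplitudes (a, b) of (|…0…⟩, |…1…⟩) become ((a + b)/√2, (a − b)/√2). Kets absent from the input have amplitude 0.
(|00⟩, |01⟩): (a, b) = (-0.3689, -0.2629) → (-0.4468, -0.07495)
(|10⟩, |11⟩): (a, b) = (0.8915, 0) → (0.6304, 0.6304)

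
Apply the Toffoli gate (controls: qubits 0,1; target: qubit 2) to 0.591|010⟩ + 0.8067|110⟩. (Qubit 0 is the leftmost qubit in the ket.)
0.591|010⟩ + 0.8067|111⟩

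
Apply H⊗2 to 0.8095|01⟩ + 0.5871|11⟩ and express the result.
0.6983|00⟩ - 0.6983|01⟩ + 0.1112|10⟩ - 0.1112|11⟩

H⊗2 gives amp(|y⟩) = (1/2) Σ_x (−1)^(x·y) amp(|x⟩), where x·y is the number of positions in which both x and y have a 1.
|00⟩: (0.8095 + 0.5871)/2 = 0.6983
|01⟩: (-0.8095 - 0.5871)/2 = -0.6983
|10⟩: (0.8095 - 0.5871)/2 = 0.1112
|11⟩: (-0.8095 + 0.5871)/2 = -0.1112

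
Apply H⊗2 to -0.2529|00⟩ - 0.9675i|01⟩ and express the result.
(-0.1265 - 0.4838i)|00⟩ + (-0.1265 + 0.4838i)|01⟩ + (-0.1265 - 0.4838i)|10⟩ + (-0.1265 + 0.4838i)|11⟩

H⊗2 gives amp(|y⟩) = (1/2) Σ_x (−1)^(x·y) amp(|x⟩), where x·y is the number of positions in which both x and y have a 1.
|00⟩: (-0.2529 - 0.9675i)/2 = (-0.1265 - 0.4838i)
|01⟩: (-0.2529 + 0.9675i)/2 = (-0.1265 + 0.4838i)
|10⟩: (-0.2529 - 0.9675i)/2 = (-0.1265 - 0.4838i)
|11⟩: (-0.2529 + 0.9675i)/2 = (-0.1265 + 0.4838i)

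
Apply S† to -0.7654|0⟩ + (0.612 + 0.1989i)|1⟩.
-0.7654|0⟩ + (0.1989 - 0.612i)|1⟩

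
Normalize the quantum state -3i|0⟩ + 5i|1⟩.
-0.5145i|0⟩ + 0.8575i|1⟩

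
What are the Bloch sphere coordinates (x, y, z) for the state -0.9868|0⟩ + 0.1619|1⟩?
(-0.3195, 0, 0.9476)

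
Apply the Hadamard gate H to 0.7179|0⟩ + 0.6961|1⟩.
0.9998|0⟩ + 0.01541|1⟩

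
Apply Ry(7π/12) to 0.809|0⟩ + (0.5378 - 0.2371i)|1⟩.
(0.06582 + 0.1881i)|0⟩ + (0.9692 - 0.1443i)|1⟩

Ry(7π/12) = [[cos(θ/2), −sin(θ/2)], [sin(θ/2), cos(θ/2)]]; θ = 7π/12, cos(θ/2) ≈ 0.608761, sin(θ/2) ≈ 0.793353.
With a = amp(|0⟩) = 0.809 and b = amp(|1⟩) = (0.5378 - 0.2371i):
new amp(|0⟩) = (0.608761)·a + (-0.793353)·b = (0.06582 + 0.1881i)
new amp(|1⟩) = (0.793353)·a + (0.608761)·b = (0.9692 - 0.1443i)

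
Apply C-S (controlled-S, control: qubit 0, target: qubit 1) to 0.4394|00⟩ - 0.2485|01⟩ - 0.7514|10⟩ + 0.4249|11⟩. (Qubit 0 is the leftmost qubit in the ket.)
0.4394|00⟩ - 0.2485|01⟩ - 0.7514|10⟩ + 0.4249i|11⟩

C-S leaves the control-|0⟩ kets |00⟩, |01⟩ unchanged and applies S to qubit 1 on the control-|1⟩ pair (|10⟩, |11⟩).
S = [[1, 0], [0, i]].
With a = amp(|10⟩) = -0.7514 and b = amp(|11⟩) = 0.4249:
new amp(|10⟩) = (1)·a = -0.7514
new amp(|11⟩) = (i)·b = 0.4249i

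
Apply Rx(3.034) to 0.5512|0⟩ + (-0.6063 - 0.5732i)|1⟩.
(-0.5427 + 0.6054i)|0⟩ + (-0.0326 - 0.5812i)|1⟩

Rx(3.034) = [[cos(θ/2), −i·sin(θ/2)], [−i·sin(θ/2), cos(θ/2)]]; θ = 3.034, cos(θ/2) ≈ 0.0537704, sin(θ/2) ≈ 0.998553.
With a = amp(|0⟩) = 0.5512 and b = amp(|1⟩) = (-0.6063 - 0.5732i):
new amp(|0⟩) = (0.0537704)·a + (-0.998553i)·b = (-0.5427 + 0.6054i)
new amp(|1⟩) = (-0.998553i)·a + (0.0537704)·b = (-0.0326 - 0.5812i)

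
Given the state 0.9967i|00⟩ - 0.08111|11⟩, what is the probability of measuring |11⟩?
0.006579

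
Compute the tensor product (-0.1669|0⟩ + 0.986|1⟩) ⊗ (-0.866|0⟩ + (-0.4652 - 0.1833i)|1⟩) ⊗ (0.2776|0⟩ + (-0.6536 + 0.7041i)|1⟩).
0.04012|000⟩ + (-0.09447 + 0.1018i)|001⟩ + (0.02155 + 0.008493i)|010⟩ + (-0.07229 + 0.03467i)|011⟩ - 0.237|100⟩ + (0.5581 - 0.6012i)|101⟩ + (-0.1273 - 0.05017i)|110⟩ + (0.4271 - 0.2048i)|111⟩

amp(|b₁b₂…⟩) = product of the factor amplitudes for bits b₁, b₂, …; only kets whose every factor amplitude is nonzero survive.
|000⟩: (-0.1669)(-0.866)(0.2776) = 0.04012
|001⟩: (-0.1669)(-0.866)(-0.6536 + 0.7041i) = (-0.09447 + 0.1018i)
|010⟩: (-0.1669)(-0.4652 - 0.1833i)(0.2776) = (0.02155 + 0.008493i)
|011⟩: (-0.1669)(-0.4652 - 0.1833i)(-0.6536 + 0.7041i) = (-0.07229 + 0.03467i)
|100⟩: (0.986)(-0.866)(0.2776) = -0.237
|101⟩: (0.986)(-0.866)(-0.6536 + 0.7041i) = (0.5581 - 0.6012i)
|110⟩: (0.986)(-0.4652 - 0.1833i)(0.2776) = (-0.1273 - 0.05017i)
|111⟩: (0.986)(-0.4652 - 0.1833i)(-0.6536 + 0.7041i) = (0.4271 - 0.2048i)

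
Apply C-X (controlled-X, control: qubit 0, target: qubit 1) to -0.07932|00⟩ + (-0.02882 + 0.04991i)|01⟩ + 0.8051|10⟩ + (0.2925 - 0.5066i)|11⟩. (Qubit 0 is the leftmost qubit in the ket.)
-0.07932|00⟩ + (-0.02882 + 0.04991i)|01⟩ + (0.2925 - 0.5066i)|10⟩ + 0.8051|11⟩

C-X leaves the control-|0⟩ kets |00⟩, |01⟩ unchanged and applies X to qubit 1 on the control-|1⟩ pair (|10⟩, |11⟩).
X = [[0, 1], [1, 0]].
With a = amp(|10⟩) = 0.8051 and b = amp(|11⟩) = (0.2925 - 0.5066i):
new amp(|10⟩) = (1)·b = (0.2925 - 0.5066i)
new amp(|11⟩) = (1)·a = 0.8051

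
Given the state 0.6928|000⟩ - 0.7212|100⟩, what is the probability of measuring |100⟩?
0.5201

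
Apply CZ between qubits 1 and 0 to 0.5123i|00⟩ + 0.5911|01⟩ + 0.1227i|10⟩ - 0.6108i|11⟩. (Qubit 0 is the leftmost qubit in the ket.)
0.5123i|00⟩ + 0.5911|01⟩ + 0.1227i|10⟩ + 0.6108i|11⟩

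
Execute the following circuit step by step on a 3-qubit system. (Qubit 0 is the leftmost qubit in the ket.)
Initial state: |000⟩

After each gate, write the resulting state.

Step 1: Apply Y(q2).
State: i|001⟩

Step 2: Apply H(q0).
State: (1/√2)i|001⟩ + (1/√2)i|101⟩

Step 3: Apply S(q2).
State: -1/√2|001⟩ - 1/√2|101⟩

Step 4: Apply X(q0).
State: -1/√2|001⟩ - 1/√2|101⟩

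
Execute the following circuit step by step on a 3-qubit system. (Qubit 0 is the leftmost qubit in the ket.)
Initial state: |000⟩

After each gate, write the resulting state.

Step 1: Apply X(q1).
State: |010⟩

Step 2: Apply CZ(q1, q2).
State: |010⟩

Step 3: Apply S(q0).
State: |010⟩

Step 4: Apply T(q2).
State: |010⟩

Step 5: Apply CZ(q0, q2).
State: |010⟩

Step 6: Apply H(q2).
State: 1/√2|010⟩ + 1/√2|011⟩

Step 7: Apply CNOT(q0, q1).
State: 1/√2|010⟩ + 1/√2|011⟩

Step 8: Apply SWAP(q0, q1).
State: 1/√2|100⟩ + 1/√2|101⟩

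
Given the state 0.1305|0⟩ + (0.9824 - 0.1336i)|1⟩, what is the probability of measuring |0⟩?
0.01703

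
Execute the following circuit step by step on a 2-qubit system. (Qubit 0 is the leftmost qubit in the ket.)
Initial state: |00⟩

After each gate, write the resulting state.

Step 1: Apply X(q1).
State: |01⟩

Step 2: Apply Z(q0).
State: |01⟩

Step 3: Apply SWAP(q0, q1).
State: |10⟩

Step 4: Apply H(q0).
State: 1/√2|00⟩ - 1/√2|10⟩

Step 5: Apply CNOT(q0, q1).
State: 1/√2|00⟩ - 1/√2|11⟩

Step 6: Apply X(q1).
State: 1/√2|01⟩ - 1/√2|10⟩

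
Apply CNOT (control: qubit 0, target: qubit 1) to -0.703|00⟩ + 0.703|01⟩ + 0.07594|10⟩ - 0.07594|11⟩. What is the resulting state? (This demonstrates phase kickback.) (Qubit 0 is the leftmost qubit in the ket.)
-0.703|00⟩ + 0.703|01⟩ - 0.07594|10⟩ + 0.07594|11⟩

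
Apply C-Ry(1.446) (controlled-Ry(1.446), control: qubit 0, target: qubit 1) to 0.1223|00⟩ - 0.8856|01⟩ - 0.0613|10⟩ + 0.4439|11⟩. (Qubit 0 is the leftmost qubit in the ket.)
0.1223|00⟩ - 0.8856|01⟩ - 0.3397|10⟩ + 0.2923|11⟩

C-Ry(1.446) leaves the control-|0⟩ kets |00⟩, |01⟩ unchanged and applies Ry(1.446) to qubit 1 on the control-|1⟩ pair (|10⟩, |11⟩).
Ry(1.446) = [[cos(θ/2), −sin(θ/2)], [sin(θ/2), cos(θ/2)]]; θ = 1.446, cos(θ/2) ≈ 0.749824, sin(θ/2) ≈ 0.661637.
With a = amp(|10⟩) = -0.0613 and b = amp(|11⟩) = 0.4439:
new amp(|10⟩) = (0.749824)·a + (-0.661637)·b = -0.3397
new amp(|11⟩) = (0.661637)·a + (0.749824)·b = 0.2923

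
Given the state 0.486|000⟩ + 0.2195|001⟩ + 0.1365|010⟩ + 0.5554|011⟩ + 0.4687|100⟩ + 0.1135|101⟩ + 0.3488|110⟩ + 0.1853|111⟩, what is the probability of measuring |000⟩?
0.2362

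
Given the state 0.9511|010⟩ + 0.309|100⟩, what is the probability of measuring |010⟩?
0.9046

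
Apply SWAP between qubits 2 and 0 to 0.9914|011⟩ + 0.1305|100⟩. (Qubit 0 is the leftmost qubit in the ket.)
0.1305|001⟩ + 0.9914|110⟩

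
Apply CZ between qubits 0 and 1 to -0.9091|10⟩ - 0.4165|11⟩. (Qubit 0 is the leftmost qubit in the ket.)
-0.9091|10⟩ + 0.4165|11⟩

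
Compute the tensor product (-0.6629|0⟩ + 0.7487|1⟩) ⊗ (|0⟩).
-0.6629|00⟩ + 0.7487|10⟩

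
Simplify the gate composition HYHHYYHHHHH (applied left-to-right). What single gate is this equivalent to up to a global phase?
Y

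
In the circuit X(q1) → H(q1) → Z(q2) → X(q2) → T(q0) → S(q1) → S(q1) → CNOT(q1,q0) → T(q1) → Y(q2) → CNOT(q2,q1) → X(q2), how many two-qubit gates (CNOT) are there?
2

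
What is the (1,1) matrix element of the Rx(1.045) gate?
0.8666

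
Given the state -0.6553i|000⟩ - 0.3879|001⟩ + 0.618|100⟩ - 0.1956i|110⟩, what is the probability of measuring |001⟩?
0.1505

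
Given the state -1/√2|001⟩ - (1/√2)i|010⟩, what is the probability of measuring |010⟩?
1/2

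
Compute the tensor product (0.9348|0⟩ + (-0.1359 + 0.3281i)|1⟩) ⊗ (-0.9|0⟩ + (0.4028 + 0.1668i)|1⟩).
-0.8413|00⟩ + (0.3765 + 0.1559i)|01⟩ + (0.1223 - 0.2953i)|10⟩ + (-0.1095 + 0.1095i)|11⟩

amp(|b₁b₂…⟩) = product of the factor amplitudes for bits b₁, b₂, …; only kets whose every factor amplitude is nonzero survive.
|00⟩: (0.9348)(-0.9) = -0.8413
|01⟩: (0.9348)(0.4028 + 0.1668i) = (0.3765 + 0.1559i)
|10⟩: (-0.1359 + 0.3281i)(-0.9) = (0.1223 - 0.2953i)
|11⟩: (-0.1359 + 0.3281i)(0.4028 + 0.1668i) = (-0.1095 + 0.1095i)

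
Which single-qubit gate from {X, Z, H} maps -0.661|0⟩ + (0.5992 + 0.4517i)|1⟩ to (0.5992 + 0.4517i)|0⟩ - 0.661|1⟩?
X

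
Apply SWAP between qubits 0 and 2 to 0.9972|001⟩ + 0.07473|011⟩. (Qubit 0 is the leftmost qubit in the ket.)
0.9972|100⟩ + 0.07473|110⟩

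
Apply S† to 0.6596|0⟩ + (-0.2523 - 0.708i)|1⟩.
0.6596|0⟩ + (-0.708 + 0.2523i)|1⟩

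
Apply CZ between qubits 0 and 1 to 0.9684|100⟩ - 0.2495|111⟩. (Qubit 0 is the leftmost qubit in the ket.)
0.9684|100⟩ + 0.2495|111⟩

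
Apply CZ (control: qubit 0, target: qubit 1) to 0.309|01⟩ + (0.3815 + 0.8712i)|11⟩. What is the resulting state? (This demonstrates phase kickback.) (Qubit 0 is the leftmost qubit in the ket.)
0.309|01⟩ + (-0.3815 - 0.8712i)|11⟩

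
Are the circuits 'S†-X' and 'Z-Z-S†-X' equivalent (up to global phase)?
Yes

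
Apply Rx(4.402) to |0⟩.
-0.5893|0⟩ - 0.8079i|1⟩

Rx(4.402) = [[cos(θ/2), −i·sin(θ/2)], [−i·sin(θ/2), cos(θ/2)]]; θ = 4.402, cos(θ/2) ≈ -0.589309, sin(θ/2) ≈ 0.807907.
With a = amp(|0⟩) = 1 and b = amp(|1⟩) = 0:
new amp(|0⟩) = (-0.589309)·a + (-0.807907i)·b = -0.5893
new amp(|1⟩) = (-0.807907i)·a + (-0.589309)·b = -0.8079i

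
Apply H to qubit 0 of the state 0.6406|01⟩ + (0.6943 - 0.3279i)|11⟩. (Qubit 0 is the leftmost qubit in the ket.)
(0.9439 - 0.2319i)|01⟩ + (-0.03797 + 0.2319i)|11⟩

H on qubit 0 mixes each pair of kets that differ only in qubit 0: amplitudes (a, b) of (|…0…⟩, |…1…⟩) become ((a + b)/√2, (a − b)/√2). Kets absent from the input have amplitude 0.
(|01⟩, |11⟩): (a, b) = (0.6406, (0.6943 - 0.3279i)) → ((0.9439 - 0.2319i), (-0.03797 + 0.2319i))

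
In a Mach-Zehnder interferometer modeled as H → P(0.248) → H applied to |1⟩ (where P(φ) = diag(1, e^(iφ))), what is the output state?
(0.0153 - 0.1227i)|0⟩ + (0.9847 + 0.1227i)|1⟩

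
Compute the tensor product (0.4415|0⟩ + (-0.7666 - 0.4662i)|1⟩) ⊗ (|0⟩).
0.4415|00⟩ + (-0.7666 - 0.4662i)|10⟩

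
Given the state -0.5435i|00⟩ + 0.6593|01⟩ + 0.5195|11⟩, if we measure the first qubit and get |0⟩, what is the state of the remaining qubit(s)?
-0.6361i|0⟩ + 0.7716|1⟩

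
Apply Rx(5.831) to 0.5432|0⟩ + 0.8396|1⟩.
(-0.5294 - 0.1882i)|0⟩ + (-0.8182 - 0.1218i)|1⟩

Rx(5.831) = [[cos(θ/2), −i·sin(θ/2)], [−i·sin(θ/2), cos(θ/2)]]; θ = 5.831, cos(θ/2) ≈ -0.97455, sin(θ/2) ≈ 0.224171.
With a = amp(|0⟩) = 0.5432 and b = amp(|1⟩) = 0.8396:
new amp(|0⟩) = (-0.97455)·a + (-0.224171i)·b = (-0.5294 - 0.1882i)
new amp(|1⟩) = (-0.224171i)·a + (-0.97455)·b = (-0.8182 - 0.1218i)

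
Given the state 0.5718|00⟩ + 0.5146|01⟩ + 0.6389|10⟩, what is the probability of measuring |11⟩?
0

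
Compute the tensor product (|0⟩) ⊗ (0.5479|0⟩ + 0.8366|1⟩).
0.5479|00⟩ + 0.8366|01⟩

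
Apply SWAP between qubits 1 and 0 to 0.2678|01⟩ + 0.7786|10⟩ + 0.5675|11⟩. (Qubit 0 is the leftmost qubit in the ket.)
0.7786|01⟩ + 0.2678|10⟩ + 0.5675|11⟩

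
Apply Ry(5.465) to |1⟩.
-0.3978|0⟩ - 0.9175|1⟩

Ry(5.465) = [[cos(θ/2), −sin(θ/2)], [sin(θ/2), cos(θ/2)]]; θ = 5.465, cos(θ/2) ≈ -0.917482, sin(θ/2) ≈ 0.397777.
With a = amp(|0⟩) = 0 and b = amp(|1⟩) = 1:
new amp(|0⟩) = (-0.917482)·a + (-0.397777)·b = -0.3978
new amp(|1⟩) = (0.397777)·a + (-0.917482)·b = -0.9175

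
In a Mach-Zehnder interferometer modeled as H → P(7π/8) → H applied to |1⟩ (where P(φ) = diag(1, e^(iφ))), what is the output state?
(0.9619 - 0.1913i)|0⟩ + (0.03806 + 0.1913i)|1⟩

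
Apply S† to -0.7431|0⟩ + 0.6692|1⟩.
-0.7431|0⟩ - 0.6692i|1⟩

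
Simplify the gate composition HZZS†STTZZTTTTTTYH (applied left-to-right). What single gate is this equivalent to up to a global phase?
Y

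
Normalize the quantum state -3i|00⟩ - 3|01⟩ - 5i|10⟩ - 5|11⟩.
-0.3638i|00⟩ - 0.3638|01⟩ - 0.6063i|10⟩ - 0.6063|11⟩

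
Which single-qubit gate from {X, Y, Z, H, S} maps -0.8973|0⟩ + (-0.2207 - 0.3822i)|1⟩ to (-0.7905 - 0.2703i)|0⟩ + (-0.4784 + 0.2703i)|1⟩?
H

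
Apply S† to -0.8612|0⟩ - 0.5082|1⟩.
-0.8612|0⟩ + 0.5082i|1⟩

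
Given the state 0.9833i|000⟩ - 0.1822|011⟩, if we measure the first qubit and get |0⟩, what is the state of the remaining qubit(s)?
0.9833i|00⟩ - 0.1822|11⟩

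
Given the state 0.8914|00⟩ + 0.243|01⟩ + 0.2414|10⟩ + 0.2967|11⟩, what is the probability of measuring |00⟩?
0.7946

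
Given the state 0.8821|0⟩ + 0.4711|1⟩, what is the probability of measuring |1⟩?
0.2219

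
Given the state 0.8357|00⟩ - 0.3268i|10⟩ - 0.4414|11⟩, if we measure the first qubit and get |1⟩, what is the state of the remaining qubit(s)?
-0.595i|0⟩ - 0.8037|1⟩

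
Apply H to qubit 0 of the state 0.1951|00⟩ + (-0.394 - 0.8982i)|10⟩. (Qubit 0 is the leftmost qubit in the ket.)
(-0.1406 - 0.6351i)|00⟩ + (0.4166 + 0.6351i)|10⟩

H on qubit 0 mixes each pair of kets that differ only in qubit 0: amplitudes (a, b) of (|…0…⟩, |…1…⟩) become ((a + b)/√2, (a − b)/√2). Kets absent from the input have amplitude 0.
(|00⟩, |10⟩): (a, b) = (0.1951, (-0.394 - 0.8982i)) → ((-0.1406 - 0.6351i), (0.4166 + 0.6351i))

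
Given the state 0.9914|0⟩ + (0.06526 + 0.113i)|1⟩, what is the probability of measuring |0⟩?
0.9829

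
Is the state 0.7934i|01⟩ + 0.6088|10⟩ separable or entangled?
Entangled

Writing the state as a|00⟩ + b|01⟩ + c|10⟩ + d|11⟩, it is a product state iff ad − bc = 0.
Here (a, b, c, d) = (0, 0.7934i, 0.6088, 0): ad − bc = (0)(0) − (0.7934i)(0.6088) = -0.483i ≠ 0, so the state is entangled.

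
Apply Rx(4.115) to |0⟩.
-0.4677|0⟩ - 0.8839i|1⟩

Rx(4.115) = [[cos(θ/2), −i·sin(θ/2)], [−i·sin(θ/2), cos(θ/2)]]; θ = 4.115, cos(θ/2) ≈ -0.467715, sin(θ/2) ≈ 0.883879.
With a = amp(|0⟩) = 1 and b = amp(|1⟩) = 0:
new amp(|0⟩) = (-0.467715)·a + (-0.883879i)·b = -0.4677
new amp(|1⟩) = (-0.883879i)·a + (-0.467715)·b = -0.8839i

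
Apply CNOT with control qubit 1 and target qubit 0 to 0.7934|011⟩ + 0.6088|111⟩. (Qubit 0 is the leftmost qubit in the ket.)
0.6088|011⟩ + 0.7934|111⟩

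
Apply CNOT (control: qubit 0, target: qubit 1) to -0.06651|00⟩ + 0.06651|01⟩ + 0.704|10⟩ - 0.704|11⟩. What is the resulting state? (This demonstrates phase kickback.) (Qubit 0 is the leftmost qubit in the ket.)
-0.06651|00⟩ + 0.06651|01⟩ - 0.704|10⟩ + 0.704|11⟩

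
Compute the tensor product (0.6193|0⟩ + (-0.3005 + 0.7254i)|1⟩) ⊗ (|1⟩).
0.6193|01⟩ + (-0.3005 + 0.7254i)|11⟩

amp(|b₁b₂…⟩) = product of the factor amplitudes for bits b₁, b₂, …; only kets whose every factor amplitude is nonzero survive.
|01⟩: (0.6193)(1) = 0.6193
|11⟩: (-0.3005 + 0.7254i)(1) = (-0.3005 + 0.7254i)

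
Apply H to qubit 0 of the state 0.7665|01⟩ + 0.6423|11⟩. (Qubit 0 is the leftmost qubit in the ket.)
0.9962|01⟩ + 0.08782|11⟩

H on qubit 0 mixes each pair of kets that differ only in qubit 0: amplitudes (a, b) of (|…0…⟩, |…1…⟩) become ((a + b)/√2, (a − b)/√2). Kets absent from the input have amplitude 0.
(|01⟩, |11⟩): (a, b) = (0.7665, 0.6423) → (0.9962, 0.08782)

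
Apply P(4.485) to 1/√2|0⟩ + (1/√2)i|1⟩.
1/√2|0⟩ + (0.6889 - 0.1594i)|1⟩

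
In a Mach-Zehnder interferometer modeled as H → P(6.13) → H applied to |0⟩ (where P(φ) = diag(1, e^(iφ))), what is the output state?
(0.9941 - 0.07629i)|0⟩ + (0.005855 + 0.07629i)|1⟩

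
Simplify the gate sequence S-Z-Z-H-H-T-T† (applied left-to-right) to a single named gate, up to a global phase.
S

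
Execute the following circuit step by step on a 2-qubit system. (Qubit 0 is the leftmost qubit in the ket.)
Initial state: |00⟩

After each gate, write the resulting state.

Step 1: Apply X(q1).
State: |01⟩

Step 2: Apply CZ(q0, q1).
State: |01⟩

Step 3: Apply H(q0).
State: 1/√2|01⟩ + 1/√2|11⟩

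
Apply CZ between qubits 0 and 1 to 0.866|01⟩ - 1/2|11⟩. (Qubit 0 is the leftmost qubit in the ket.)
0.866|01⟩ + 1/2|11⟩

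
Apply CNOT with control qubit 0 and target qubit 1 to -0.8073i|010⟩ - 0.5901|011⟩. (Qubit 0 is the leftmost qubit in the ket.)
-0.8073i|010⟩ - 0.5901|011⟩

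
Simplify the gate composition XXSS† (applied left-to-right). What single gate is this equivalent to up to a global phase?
I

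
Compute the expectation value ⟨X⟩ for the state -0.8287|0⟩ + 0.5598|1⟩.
-0.9278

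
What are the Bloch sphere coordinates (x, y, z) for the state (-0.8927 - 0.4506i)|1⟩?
(0, 0, -1)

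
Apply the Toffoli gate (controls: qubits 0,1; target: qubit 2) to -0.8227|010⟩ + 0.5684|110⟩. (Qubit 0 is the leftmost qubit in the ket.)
-0.8227|010⟩ + 0.5684|111⟩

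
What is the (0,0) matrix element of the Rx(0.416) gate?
0.9784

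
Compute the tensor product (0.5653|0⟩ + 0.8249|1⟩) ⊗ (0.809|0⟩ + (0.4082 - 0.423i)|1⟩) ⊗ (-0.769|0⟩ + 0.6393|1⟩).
-0.3517|000⟩ + 0.2924|001⟩ + (-0.1775 + 0.1839i)|010⟩ + (0.1475 - 0.1529i)|011⟩ - 0.5132|100⟩ + 0.4266|101⟩ + (-0.2589 + 0.2683i)|110⟩ + (0.2153 - 0.2231i)|111⟩

amp(|b₁b₂…⟩) = product of the factor amplitudes for bits b₁, b₂, …; only kets whose every factor amplitude is nonzero survive.
|000⟩: (0.5653)(0.809)(-0.769) = -0.3517
|001⟩: (0.5653)(0.809)(0.6393) = 0.2924
|010⟩: (0.5653)(0.4082 - 0.423i)(-0.769) = (-0.1775 + 0.1839i)
|011⟩: (0.5653)(0.4082 - 0.423i)(0.6393) = (0.1475 - 0.1529i)
|100⟩: (0.8249)(0.809)(-0.769) = -0.5132
|101⟩: (0.8249)(0.809)(0.6393) = 0.4266
|110⟩: (0.8249)(0.4082 - 0.423i)(-0.769) = (-0.2589 + 0.2683i)
|111⟩: (0.8249)(0.4082 - 0.423i)(0.6393) = (0.2153 - 0.2231i)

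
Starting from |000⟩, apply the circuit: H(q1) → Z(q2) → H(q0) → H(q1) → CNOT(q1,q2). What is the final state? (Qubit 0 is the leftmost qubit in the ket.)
1/√2|000⟩ + 1/√2|100⟩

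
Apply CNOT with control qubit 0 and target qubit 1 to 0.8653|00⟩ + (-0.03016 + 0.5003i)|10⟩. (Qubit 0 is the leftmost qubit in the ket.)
0.8653|00⟩ + (-0.03016 + 0.5003i)|11⟩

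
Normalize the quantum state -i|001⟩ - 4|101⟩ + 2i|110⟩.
-0.2182i|001⟩ - 0.8729|101⟩ + 0.4364i|110⟩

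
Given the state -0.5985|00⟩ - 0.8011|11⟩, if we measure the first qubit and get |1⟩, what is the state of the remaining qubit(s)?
-|1⟩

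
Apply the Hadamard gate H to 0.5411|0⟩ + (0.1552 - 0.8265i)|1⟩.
(0.4924 - 0.5844i)|0⟩ + (0.2729 + 0.5844i)|1⟩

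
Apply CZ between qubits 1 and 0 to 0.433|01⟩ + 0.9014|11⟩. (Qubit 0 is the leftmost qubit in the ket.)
0.433|01⟩ - 0.9014|11⟩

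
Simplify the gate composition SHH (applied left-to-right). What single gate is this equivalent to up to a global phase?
S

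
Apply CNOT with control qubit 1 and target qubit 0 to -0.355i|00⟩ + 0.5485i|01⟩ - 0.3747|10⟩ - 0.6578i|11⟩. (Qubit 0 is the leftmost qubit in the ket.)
-0.355i|00⟩ - 0.6578i|01⟩ - 0.3747|10⟩ + 0.5485i|11⟩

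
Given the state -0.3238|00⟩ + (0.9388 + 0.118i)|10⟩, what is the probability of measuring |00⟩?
0.1048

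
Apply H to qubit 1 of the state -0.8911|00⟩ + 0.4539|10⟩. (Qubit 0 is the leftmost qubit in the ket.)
-0.6301|00⟩ - 0.6301|01⟩ + 0.321|10⟩ + 0.321|11⟩

H on qubit 1 mixes each pair of kets that differ only in qubit 1: amplitudes (a, b) of (|…0…⟩, |…1…⟩) become ((a + b)/√2, (a − b)/√2). Kets absent from the input have amplitude 0.
(|00⟩, |01⟩): (a, b) = (-0.8911, 0) → (-0.6301, -0.6301)
(|10⟩, |11⟩): (a, b) = (0.4539, 0) → (0.321, 0.321)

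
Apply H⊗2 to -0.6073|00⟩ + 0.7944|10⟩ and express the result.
0.09355|00⟩ + 0.09355|01⟩ - 0.7009|10⟩ - 0.7009|11⟩

H⊗2 gives amp(|y⟩) = (1/2) Σ_x (−1)^(x·y) amp(|x⟩), where x·y is the number of positions in which both x and y have a 1.
|00⟩: (-0.6073 + 0.7944)/2 = 0.09355
|01⟩: (-0.6073 + 0.7944)/2 = 0.09355
|10⟩: (-0.6073 - 0.7944)/2 = -0.7009
|11⟩: (-0.6073 - 0.7944)/2 = -0.7009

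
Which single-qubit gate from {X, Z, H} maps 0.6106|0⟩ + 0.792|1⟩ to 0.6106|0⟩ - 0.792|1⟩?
Z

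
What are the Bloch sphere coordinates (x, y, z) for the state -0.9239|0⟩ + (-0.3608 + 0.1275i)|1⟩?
(0.6667, -0.2356, 0.7072)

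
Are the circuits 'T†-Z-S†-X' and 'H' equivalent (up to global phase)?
No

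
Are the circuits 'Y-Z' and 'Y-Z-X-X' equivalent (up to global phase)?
Yes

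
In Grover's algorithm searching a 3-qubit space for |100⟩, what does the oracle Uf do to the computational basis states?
Uf|x⟩ = -|x⟩ if x = 100, else |x⟩ (phase flip on target)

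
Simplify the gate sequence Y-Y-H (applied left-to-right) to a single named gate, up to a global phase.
H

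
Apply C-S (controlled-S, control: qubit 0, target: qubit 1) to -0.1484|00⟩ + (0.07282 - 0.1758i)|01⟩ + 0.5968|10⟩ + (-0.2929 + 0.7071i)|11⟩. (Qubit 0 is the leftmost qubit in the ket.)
-0.1484|00⟩ + (0.07282 - 0.1758i)|01⟩ + 0.5968|10⟩ + (-0.7071 - 0.2929i)|11⟩

C-S leaves the control-|0⟩ kets |00⟩, |01⟩ unchanged and applies S to qubit 1 on the control-|1⟩ pair (|10⟩, |11⟩).
S = [[1, 0], [0, i]].
With a = amp(|10⟩) = 0.5968 and b = amp(|11⟩) = (-0.2929 + 0.7071i):
new amp(|10⟩) = (1)·a = 0.5968
new amp(|11⟩) = (i)·b = (-0.7071 - 0.2929i)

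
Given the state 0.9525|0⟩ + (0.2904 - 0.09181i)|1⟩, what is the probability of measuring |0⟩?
0.9073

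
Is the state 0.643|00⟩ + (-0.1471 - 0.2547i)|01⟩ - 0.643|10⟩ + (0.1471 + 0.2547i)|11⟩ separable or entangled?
Separable

Writing the state as a|00⟩ + b|01⟩ + c|10⟩ + d|11⟩, it is a product state iff ad − bc = 0.
Here (a, b, c, d) = (0.643, (-0.1471 - 0.2547i), -0.643, (0.1471 + 0.2547i)): ad − bc = (0.643)(0.1471 + 0.2547i) − (-0.1471 - 0.2547i)(-0.643) = 0, so the state is separable.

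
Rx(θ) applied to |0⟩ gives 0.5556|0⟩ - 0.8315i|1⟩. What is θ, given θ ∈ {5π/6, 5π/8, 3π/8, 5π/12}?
5π/8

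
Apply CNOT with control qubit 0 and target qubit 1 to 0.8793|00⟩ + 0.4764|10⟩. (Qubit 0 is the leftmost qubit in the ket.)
0.8793|00⟩ + 0.4764|11⟩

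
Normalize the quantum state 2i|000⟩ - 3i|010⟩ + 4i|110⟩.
0.3714i|000⟩ - 0.5571i|010⟩ + 0.7428i|110⟩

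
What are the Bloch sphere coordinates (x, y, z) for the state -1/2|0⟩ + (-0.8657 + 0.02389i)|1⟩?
(0.8657, -0.02389, -0.5)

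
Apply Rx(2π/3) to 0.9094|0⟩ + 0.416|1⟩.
(0.4547 - 0.3603i)|0⟩ + (0.208 - 0.7876i)|1⟩

Rx(2π/3) = [[cos(θ/2), −i·sin(θ/2)], [−i·sin(θ/2), cos(θ/2)]]; θ = 2π/3, cos(θ/2) ≈ 0.5, sin(θ/2) ≈ 0.866025.
With a = amp(|0⟩) = 0.9094 and b = amp(|1⟩) = 0.416:
new amp(|0⟩) = (0.5)·a + (-0.866025i)·b = (0.4547 - 0.3603i)
new amp(|1⟩) = (-0.866025i)·a + (0.5)·b = (0.208 - 0.7876i)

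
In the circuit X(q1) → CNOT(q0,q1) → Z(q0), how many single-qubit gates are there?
2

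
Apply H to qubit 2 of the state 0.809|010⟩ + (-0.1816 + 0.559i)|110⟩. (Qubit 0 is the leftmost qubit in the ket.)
0.572|010⟩ + 0.572|011⟩ + (-0.1284 + 0.3953i)|110⟩ + (-0.1284 + 0.3953i)|111⟩

H on qubit 2 mixes each pair of kets that differ only in qubit 2: amplitudes (a, b) of (|…0…⟩, |…1…⟩) become ((a + b)/√2, (a − b)/√2). Kets absent from the input have amplitude 0.
(|010⟩, |011⟩): (a, b) = (0.809, 0) → (0.572, 0.572)
(|110⟩, |111⟩): (a, b) = ((-0.1816 + 0.559i), 0) → ((-0.1284 + 0.3953i), (-0.1284 + 0.3953i))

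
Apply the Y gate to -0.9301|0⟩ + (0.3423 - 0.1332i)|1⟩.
(-0.1332 - 0.3423i)|0⟩ - 0.9301i|1⟩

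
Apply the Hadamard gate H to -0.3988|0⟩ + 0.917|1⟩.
0.3664|0⟩ - 0.9304|1⟩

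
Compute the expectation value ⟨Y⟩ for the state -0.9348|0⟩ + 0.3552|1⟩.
0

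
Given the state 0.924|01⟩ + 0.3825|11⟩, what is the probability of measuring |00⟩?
0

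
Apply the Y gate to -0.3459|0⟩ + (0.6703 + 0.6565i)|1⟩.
(0.6565 - 0.6703i)|0⟩ - 0.3459i|1⟩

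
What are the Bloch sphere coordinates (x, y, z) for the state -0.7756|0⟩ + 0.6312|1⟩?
(-0.9791, 0, 0.2031)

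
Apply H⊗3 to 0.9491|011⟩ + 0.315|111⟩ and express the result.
0.4469|000⟩ - 0.4469|001⟩ - 0.4469|010⟩ + 0.4469|011⟩ + 0.2242|100⟩ - 0.2242|101⟩ - 0.2242|110⟩ + 0.2242|111⟩

H⊗3 gives amp(|y⟩) = (1/2√2) Σ_x (−1)^(x·y) amp(|x⟩), where x·y is the number of positions in which both x and y have a 1.
|000⟩: (0.9491 + 0.315)/(2√2) = 0.4469
|001⟩: (-0.9491 - 0.315)/(2√2) = -0.4469
|010⟩: (-0.9491 - 0.315)/(2√2) = -0.4469
|011⟩: (0.9491 + 0.315)/(2√2) = 0.4469
|100⟩: (0.9491 - 0.315)/(2√2) = 0.2242
|101⟩: (-0.9491 + 0.315)/(2√2) = -0.2242
|110⟩: (-0.9491 + 0.315)/(2√2) = -0.2242
|111⟩: (0.9491 - 0.315)/(2√2) = 0.2242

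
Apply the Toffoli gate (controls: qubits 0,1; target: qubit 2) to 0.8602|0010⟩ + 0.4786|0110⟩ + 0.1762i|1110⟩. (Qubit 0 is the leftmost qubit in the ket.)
0.8602|0010⟩ + 0.4786|0110⟩ + 0.1762i|1100⟩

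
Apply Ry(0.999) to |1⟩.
-0.479|0⟩ + 0.8778|1⟩

Ry(0.999) = [[cos(θ/2), −sin(θ/2)], [sin(θ/2), cos(θ/2)]]; θ = 0.999, cos(θ/2) ≈ 0.877822, sin(θ/2) ≈ 0.478987.
With a = amp(|0⟩) = 0 and b = amp(|1⟩) = 1:
new amp(|0⟩) = (0.877822)·a + (-0.478987)·b = -0.479
new amp(|1⟩) = (0.478987)·a + (0.877822)·b = 0.8778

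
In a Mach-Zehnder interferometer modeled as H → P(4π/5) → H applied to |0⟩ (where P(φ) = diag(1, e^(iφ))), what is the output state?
(0.09549 + 0.2939i)|0⟩ + (0.9045 - 0.2939i)|1⟩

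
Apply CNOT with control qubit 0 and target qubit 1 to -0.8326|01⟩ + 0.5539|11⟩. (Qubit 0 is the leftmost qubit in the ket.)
-0.8326|01⟩ + 0.5539|10⟩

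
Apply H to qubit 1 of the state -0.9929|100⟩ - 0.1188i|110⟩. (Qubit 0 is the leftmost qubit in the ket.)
(-0.7021 - 0.084i)|100⟩ + (-0.7021 + 0.084i)|110⟩

H on qubit 1 mixes each pair of kets that differ only in qubit 1: amplitudes (a, b) of (|…0…⟩, |…1…⟩) become ((a + b)/√2, (a − b)/√2). Kets absent from the input have amplitude 0.
(|100⟩, |110⟩): (a, b) = (-0.9929, -0.1188i) → ((-0.7021 - 0.084i), (-0.7021 + 0.084i))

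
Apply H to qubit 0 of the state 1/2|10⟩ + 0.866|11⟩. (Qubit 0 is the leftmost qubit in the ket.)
1/√8|00⟩ + 0.6124|01⟩ - 1/√8|10⟩ - 0.6124|11⟩

H on qubit 0 mixes each pair of kets that differ only in qubit 0: amplitudes (a, b) of (|…0…⟩, |…1…⟩) become ((a + b)/√2, (a − b)/√2). Kets absent from the input have amplitude 0.
(|00⟩, |10⟩): (a, b) = (0, 1/2) → (1/√8, -1/√8)
(|01⟩, |11⟩): (a, b) = (0, 0.866) → (0.6124, -0.6124)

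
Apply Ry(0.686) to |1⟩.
-0.3363|0⟩ + 0.9417|1⟩

Ry(0.686) = [[cos(θ/2), −sin(θ/2)], [sin(θ/2), cos(θ/2)]]; θ = 0.686, cos(θ/2) ≈ 0.94175, sin(θ/2) ≈ 0.336314.
With a = amp(|0⟩) = 0 and b = amp(|1⟩) = 1:
new amp(|0⟩) = (0.94175)·a + (-0.336314)·b = -0.3363
new amp(|1⟩) = (0.336314)·a + (0.94175)·b = 0.9417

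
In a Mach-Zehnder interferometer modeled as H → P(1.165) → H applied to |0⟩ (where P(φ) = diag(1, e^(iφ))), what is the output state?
(0.6974 + 0.4594i)|0⟩ + (0.3026 - 0.4594i)|1⟩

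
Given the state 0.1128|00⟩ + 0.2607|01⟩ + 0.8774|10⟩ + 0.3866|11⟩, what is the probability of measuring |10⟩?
0.7698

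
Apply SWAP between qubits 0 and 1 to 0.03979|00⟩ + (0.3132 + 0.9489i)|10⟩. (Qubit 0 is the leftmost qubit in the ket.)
0.03979|00⟩ + (0.3132 + 0.9489i)|01⟩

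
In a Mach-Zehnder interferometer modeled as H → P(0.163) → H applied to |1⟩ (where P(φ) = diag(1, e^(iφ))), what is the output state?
(0.006628 - 0.08114i)|0⟩ + (0.9934 + 0.08114i)|1⟩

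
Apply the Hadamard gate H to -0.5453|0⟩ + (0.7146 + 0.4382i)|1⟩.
(0.1197 + 0.3099i)|0⟩ + (-0.8909 - 0.3099i)|1⟩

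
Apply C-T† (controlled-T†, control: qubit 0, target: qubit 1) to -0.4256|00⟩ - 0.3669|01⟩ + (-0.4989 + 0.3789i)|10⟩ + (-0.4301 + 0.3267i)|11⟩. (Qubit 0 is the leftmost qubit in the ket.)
-0.4256|00⟩ - 0.3669|01⟩ + (-0.4989 + 0.3789i)|10⟩ + (-0.07311 + 0.5351i)|11⟩

C-T† leaves the control-|0⟩ kets |00⟩, |01⟩ unchanged and applies T† to qubit 1 on the control-|1⟩ pair (|10⟩, |11⟩).
T† = [[1, 0], [0, (1/√2 - (1/√2)i)]].
With a = amp(|10⟩) = (-0.4989 + 0.3789i) and b = amp(|11⟩) = (-0.4301 + 0.3267i):
new amp(|10⟩) = (1)·a = (-0.4989 + 0.3789i)
new amp(|11⟩) = (1/√2 - (1/√2)i)·b = (-0.07311 + 0.5351i)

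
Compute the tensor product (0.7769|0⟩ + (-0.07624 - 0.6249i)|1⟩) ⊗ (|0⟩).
0.7769|00⟩ + (-0.07624 - 0.6249i)|10⟩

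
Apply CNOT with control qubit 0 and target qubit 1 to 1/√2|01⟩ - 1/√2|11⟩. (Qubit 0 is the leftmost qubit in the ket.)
1/√2|01⟩ - 1/√2|10⟩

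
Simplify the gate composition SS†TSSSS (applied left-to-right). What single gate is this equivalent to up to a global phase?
T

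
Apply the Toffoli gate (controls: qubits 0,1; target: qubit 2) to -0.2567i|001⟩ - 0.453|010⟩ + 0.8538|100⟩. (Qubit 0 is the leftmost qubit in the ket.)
-0.2567i|001⟩ - 0.453|010⟩ + 0.8538|100⟩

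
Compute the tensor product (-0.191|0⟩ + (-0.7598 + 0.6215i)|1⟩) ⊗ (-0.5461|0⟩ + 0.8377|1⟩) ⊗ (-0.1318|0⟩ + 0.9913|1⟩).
-0.01375|000⟩ + 0.1034|001⟩ + 0.02109|010⟩ - 0.1586|011⟩ + (-0.05469 + 0.04473i)|100⟩ + (0.4113 - 0.3364i)|101⟩ + (0.08389 - 0.06862i)|110⟩ + (-0.6309 + 0.5161i)|111⟩

amp(|b₁b₂…⟩) = product of the factor amplitudes for bits b₁, b₂, …; only kets whose every factor amplitude is nonzero survive.
|000⟩: (-0.191)(-0.5461)(-0.1318) = -0.01375
|001⟩: (-0.191)(-0.5461)(0.9913) = 0.1034
|010⟩: (-0.191)(0.8377)(-0.1318) = 0.02109
|011⟩: (-0.191)(0.8377)(0.9913) = -0.1586
|100⟩: (-0.7598 + 0.6215i)(-0.5461)(-0.1318) = (-0.05469 + 0.04473i)
|101⟩: (-0.7598 + 0.6215i)(-0.5461)(0.9913) = (0.4113 - 0.3364i)
|110⟩: (-0.7598 + 0.6215i)(0.8377)(-0.1318) = (0.08389 - 0.06862i)
|111⟩: (-0.7598 + 0.6215i)(0.8377)(0.9913) = (-0.6309 + 0.5161i)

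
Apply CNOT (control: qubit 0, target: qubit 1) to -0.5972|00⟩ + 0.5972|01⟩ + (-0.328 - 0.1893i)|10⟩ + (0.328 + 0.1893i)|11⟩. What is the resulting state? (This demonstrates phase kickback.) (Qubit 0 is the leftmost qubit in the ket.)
-0.5972|00⟩ + 0.5972|01⟩ + (0.328 + 0.1893i)|10⟩ + (-0.328 - 0.1893i)|11⟩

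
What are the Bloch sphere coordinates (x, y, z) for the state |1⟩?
(0, 0, -1)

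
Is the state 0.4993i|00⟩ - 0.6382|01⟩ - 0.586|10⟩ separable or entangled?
Entangled

Writing the state as a|00⟩ + b|01⟩ + c|10⟩ + d|11⟩, it is a product state iff ad − bc = 0.
Here (a, b, c, d) = (0.4993i, -0.6382, -0.586, 0): ad − bc = (0.4993i)(0) − (-0.6382)(-0.586) = -0.374 ≠ 0, so the state is entangled.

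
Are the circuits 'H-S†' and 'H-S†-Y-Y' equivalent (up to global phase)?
Yes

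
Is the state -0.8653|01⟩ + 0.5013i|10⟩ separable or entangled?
Entangled

Writing the state as a|00⟩ + b|01⟩ + c|10⟩ + d|11⟩, it is a product state iff ad − bc = 0.
Here (a, b, c, d) = (0, -0.8653, 0.5013i, 0): ad − bc = (0)(0) − (-0.8653)(0.5013i) = 0.4338i ≠ 0, so the state is entangled.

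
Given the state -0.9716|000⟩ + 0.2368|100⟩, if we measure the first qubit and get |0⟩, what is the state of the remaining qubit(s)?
-|00⟩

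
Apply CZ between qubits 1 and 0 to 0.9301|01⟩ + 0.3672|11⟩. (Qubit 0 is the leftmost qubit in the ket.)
0.9301|01⟩ - 0.3672|11⟩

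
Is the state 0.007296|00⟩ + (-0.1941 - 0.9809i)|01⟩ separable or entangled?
Separable

Writing the state as a|00⟩ + b|01⟩ + c|10⟩ + d|11⟩, it is a product state iff ad − bc = 0.
Here (a, b, c, d) = (0.007296, (-0.1941 - 0.9809i), 0, 0): ad − bc = (0.007296)(0) − (-0.1941 - 0.9809i)(0) = 0, so the state is separable.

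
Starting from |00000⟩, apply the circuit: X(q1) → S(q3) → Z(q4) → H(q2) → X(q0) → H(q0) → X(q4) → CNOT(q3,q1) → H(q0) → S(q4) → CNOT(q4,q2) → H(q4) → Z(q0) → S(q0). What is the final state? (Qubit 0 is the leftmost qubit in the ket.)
1/2|11000⟩ - 1/2|11001⟩ + 1/2|11100⟩ - 1/2|11101⟩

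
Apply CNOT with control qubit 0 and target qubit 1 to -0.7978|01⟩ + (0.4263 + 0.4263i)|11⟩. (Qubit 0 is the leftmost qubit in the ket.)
-0.7978|01⟩ + (0.4263 + 0.4263i)|10⟩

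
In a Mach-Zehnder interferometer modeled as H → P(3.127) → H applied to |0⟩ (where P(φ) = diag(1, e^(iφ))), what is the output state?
(0.00005324 + 0.007296i)|0⟩ + (0.9999 - 0.007296i)|1⟩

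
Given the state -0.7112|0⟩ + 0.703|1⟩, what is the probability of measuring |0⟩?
0.5058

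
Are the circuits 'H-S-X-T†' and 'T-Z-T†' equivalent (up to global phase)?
No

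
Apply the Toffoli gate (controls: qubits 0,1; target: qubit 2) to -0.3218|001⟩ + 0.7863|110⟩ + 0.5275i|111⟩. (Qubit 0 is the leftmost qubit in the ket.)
-0.3218|001⟩ + 0.5275i|110⟩ + 0.7863|111⟩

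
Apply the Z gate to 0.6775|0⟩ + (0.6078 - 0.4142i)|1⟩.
0.6775|0⟩ + (-0.6078 + 0.4142i)|1⟩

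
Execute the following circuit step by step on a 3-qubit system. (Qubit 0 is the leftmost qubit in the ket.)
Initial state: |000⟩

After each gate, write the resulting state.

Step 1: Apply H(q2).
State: 1/√2|000⟩ + 1/√2|001⟩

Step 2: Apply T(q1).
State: 1/√2|000⟩ + 1/√2|001⟩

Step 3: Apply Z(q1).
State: 1/√2|000⟩ + 1/√2|001⟩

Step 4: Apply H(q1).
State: 1/2|000⟩ + 1/2|001⟩ + 1/2|010⟩ + 1/2|011⟩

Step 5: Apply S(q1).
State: 1/2|000⟩ + 1/2|001⟩ + (1/2)i|010⟩ + (1/2)i|011⟩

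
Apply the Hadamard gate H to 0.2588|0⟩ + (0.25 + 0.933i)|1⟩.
(0.3598 + 0.6597i)|0⟩ + (0.006223 - 0.6597i)|1⟩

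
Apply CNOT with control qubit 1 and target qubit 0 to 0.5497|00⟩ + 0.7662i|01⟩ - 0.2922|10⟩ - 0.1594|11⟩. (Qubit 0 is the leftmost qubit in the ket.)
0.5497|00⟩ - 0.1594|01⟩ - 0.2922|10⟩ + 0.7662i|11⟩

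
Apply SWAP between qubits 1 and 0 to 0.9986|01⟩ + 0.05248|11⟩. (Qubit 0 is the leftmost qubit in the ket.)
0.9986|10⟩ + 0.05248|11⟩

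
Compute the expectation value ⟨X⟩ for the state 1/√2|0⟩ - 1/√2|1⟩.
-1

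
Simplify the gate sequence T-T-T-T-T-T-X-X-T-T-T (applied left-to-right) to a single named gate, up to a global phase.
T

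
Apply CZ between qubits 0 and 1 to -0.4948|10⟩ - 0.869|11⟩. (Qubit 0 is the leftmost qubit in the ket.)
-0.4948|10⟩ + 0.869|11⟩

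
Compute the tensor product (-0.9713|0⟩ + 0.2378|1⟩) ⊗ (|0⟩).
-0.9713|00⟩ + 0.2378|10⟩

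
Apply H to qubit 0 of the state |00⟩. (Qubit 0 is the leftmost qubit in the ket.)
1/√2|00⟩ + 1/√2|10⟩

H on qubit 0 mixes each pair of kets that differ only in qubit 0: amplitudes (a, b) of (|…0…⟩, |…1…⟩) become ((a + b)/√2, (a − b)/√2). Kets absent from the input have amplitude 0.
(|00⟩, |10⟩): (a, b) = (1, 0) → (1/√2, 1/√2)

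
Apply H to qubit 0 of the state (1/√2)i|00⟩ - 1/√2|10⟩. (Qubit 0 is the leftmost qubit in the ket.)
(-1/2 + (1/2)i)|00⟩ + (1/2 + (1/2)i)|10⟩

H on qubit 0 mixes each pair of kets that differ only in qubit 0: amplitudes (a, b) of (|…0…⟩, |…1…⟩) become ((a + b)/√2, (a − b)/√2). Kets absent from the input have amplitude 0.
(|00⟩, |10⟩): (a, b) = ((1/√2)i, -1/√2) → ((-1/2 + (1/2)i), (1/2 + (1/2)i))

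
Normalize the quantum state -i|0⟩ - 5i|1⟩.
-0.1961i|0⟩ - 0.9806i|1⟩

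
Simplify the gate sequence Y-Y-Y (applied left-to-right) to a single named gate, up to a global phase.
Y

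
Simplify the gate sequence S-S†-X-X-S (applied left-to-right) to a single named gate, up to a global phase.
S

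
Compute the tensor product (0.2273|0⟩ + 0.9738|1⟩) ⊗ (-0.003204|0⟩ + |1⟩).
-0.0007283|00⟩ + 0.2273|01⟩ - 0.00312|10⟩ + 0.9738|11⟩

amp(|b₁b₂…⟩) = product of the factor amplitudes for bits b₁, b₂, …; only kets whose every factor amplitude is nonzero survive.
|00⟩: (0.2273)(-0.003204) = -0.0007283
|01⟩: (0.2273)(1) = 0.2273
|10⟩: (0.9738)(-0.003204) = -0.00312
|11⟩: (0.9738)(1) = 0.9738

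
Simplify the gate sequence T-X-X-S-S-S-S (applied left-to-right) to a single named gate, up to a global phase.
T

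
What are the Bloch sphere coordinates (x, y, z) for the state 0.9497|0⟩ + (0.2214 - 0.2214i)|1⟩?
(0.4205, -0.4205, 0.8039)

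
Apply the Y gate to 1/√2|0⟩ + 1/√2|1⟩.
-(1/√2)i|0⟩ + (1/√2)i|1⟩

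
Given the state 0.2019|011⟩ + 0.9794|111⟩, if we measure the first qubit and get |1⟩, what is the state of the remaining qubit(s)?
|11⟩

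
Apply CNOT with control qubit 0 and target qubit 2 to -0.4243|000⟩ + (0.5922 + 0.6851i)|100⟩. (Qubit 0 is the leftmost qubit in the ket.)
-0.4243|000⟩ + (0.5922 + 0.6851i)|101⟩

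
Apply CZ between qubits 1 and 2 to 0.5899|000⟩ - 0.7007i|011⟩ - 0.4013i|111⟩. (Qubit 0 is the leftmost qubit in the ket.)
0.5899|000⟩ + 0.7007i|011⟩ + 0.4013i|111⟩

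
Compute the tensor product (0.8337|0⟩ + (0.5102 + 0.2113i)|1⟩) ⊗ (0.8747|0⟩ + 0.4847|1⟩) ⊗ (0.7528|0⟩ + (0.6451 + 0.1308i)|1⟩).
0.549|000⟩ + (0.4704 + 0.09538i)|001⟩ + 0.3042|010⟩ + (0.2607 + 0.05286i)|011⟩ + (0.336 + 0.1391i)|100⟩ + (0.2637 + 0.1776i)|101⟩ + (0.1862 + 0.0771i)|110⟩ + (0.1461 + 0.09842i)|111⟩

amp(|b₁b₂…⟩) = product of the factor amplitudes for bits b₁, b₂, …; only kets whose every factor amplitude is nonzero survive.
|000⟩: (0.8337)(0.8747)(0.7528) = 0.549
|001⟩: (0.8337)(0.8747)(0.6451 + 0.1308i) = (0.4704 + 0.09538i)
|010⟩: (0.8337)(0.4847)(0.7528) = 0.3042
|011⟩: (0.8337)(0.4847)(0.6451 + 0.1308i) = (0.2607 + 0.05286i)
|100⟩: (0.5102 + 0.2113i)(0.8747)(0.7528) = (0.336 + 0.1391i)
|101⟩: (0.5102 + 0.2113i)(0.8747)(0.6451 + 0.1308i) = (0.2637 + 0.1776i)
|110⟩: (0.5102 + 0.2113i)(0.4847)(0.7528) = (0.1862 + 0.0771i)
|111⟩: (0.5102 + 0.2113i)(0.4847)(0.6451 + 0.1308i) = (0.1461 + 0.09842i)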